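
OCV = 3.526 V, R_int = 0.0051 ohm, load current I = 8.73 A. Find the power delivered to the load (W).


Step 1: V_terminal = OCV - I*R = 3.526 - 8.73 * 0.0051 = 3.4815 V
Step 2: P_out = V_terminal * I = 3.4815 * 8.73 = 30.39 W

30.39 W


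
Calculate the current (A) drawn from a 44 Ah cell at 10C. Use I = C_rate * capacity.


At 10C: I = 10 * 44 Ah = 440 A

440 A


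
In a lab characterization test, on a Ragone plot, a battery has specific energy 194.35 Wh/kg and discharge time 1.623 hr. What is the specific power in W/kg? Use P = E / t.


P_specific = E / t = 194.35 / 1.623 = 119.7 W/kg

119.7 W/kg


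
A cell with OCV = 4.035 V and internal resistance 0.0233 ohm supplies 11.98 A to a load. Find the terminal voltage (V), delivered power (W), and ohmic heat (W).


Step 1: V_terminal = OCV - I*R = 4.035 - 11.98 * 0.0233 = 3.7559 V
Step 2: P_out = V_terminal * I = 3.7559 * 11.98 = 45.00 W
Step 3: Q = I^2 * R = 11.98^2 * 0.0233 = 3.344 W

V=3.7559 V, P=45.00 W, Q=3.344 W


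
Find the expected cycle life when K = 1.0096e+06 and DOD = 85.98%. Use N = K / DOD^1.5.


DOD^1.5 = 797.25
N = K / DOD^1.5 = 1.0096e+06 / 797.25 = 1266

1266 cycles


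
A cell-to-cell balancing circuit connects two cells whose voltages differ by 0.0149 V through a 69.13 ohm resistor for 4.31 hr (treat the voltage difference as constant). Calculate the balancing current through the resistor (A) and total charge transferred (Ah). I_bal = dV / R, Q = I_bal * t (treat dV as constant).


I_bal = dV / R = 0.0149 / 69.13 = 2.1554e-04 A
Q = I_bal * t = 2.1554e-04 * 4.31 = 9.290e-04 Ah

I=2.1554e-04 A, Q=9.290e-04 Ah


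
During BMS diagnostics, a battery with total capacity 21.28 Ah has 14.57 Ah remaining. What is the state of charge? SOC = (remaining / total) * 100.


SOC = (remaining / total) * 100 = (14.57 / 21.28) * 100 = 68.47%

68.47%


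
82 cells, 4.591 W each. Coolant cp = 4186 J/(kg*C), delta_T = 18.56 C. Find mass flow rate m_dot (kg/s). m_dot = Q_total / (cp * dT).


Step 1: Total heat Q = 82 * 4.591 W = 376.46 W
Step 2: denom = cp * dT = 4186 * 18.56 = 77692
Step 3: m_dot = 376.46 / 77692 = 0.004846 kg/s

0.004846 kg/s


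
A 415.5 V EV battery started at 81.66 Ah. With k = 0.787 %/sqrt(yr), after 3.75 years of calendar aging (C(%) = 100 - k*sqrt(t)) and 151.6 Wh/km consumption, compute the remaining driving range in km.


Step 1: capacity retention = 100 - 0.787 * sqrt(3.75) = 100 - 0.787 * 1.9365 = 98.476%
Step 2: C_now = 81.66 * 98.476/100 = 80.416 Ah
Step 3: E_pack = V * C_now = 415.5 * 80.416 = 33413 Wh
Step 4: range = E_pack / consumption = 33413 / 151.6 = 220.4 km

220.4 km


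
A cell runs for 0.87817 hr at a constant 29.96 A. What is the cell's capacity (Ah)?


C = I * t = 29.96 * 0.87817 = 26.31 Ah

26.31 Ah


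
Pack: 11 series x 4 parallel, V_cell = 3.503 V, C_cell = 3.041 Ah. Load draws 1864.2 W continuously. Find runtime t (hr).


Step 1: E_pack = Ns * V_cell * Np * C_cell = 11 * 3.503 * 4 * 3.041 = 468.72 Wh
Step 2: t = E_pack / P = 468.72 / 1864.2 = 0.2514 hr

0.2514 hr


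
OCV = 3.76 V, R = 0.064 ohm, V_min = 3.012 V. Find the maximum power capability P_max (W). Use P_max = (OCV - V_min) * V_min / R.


dV = OCV - V_min = 0.748 V (so I_max = dV / R)
P_max = dV * V_min / R = 0.748 * 3.012 / 0.064 = 35.20 W

35.20 W


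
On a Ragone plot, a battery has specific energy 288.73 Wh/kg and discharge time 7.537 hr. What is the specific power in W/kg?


Specific power = 288.73 Wh/kg / 7.537 hr = 38.31 W/kg

38.31 W/kg


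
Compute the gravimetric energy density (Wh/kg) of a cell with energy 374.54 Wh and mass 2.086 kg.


Specific energy = 374.54 Wh / 2.086 kg = 179.5 Wh/kg

179.5 Wh/kg


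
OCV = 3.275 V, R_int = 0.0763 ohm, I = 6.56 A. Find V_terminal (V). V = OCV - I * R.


IR drop = 6.56 * 0.0763 = 0.50053 V
V = 3.275 - 0.50053 = 2.774 V

2.774 V


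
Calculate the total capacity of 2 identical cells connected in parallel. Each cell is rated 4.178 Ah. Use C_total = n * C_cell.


Parallel capacities add: 2 * 4.178 Ah = 8.356 Ah

8.356 Ah


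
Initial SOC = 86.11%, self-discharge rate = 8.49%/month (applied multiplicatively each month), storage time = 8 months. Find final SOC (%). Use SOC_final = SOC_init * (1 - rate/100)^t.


decay = (1 - 8.49/100)^8 = 0.49175
SOC_final = 86.11 * 0.49175 = 42.34%

42.34%


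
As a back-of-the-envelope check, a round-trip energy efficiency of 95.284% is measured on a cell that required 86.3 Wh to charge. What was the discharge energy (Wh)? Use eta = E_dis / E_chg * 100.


E_dis = eta/100 * E_chg = 95.284/100 * 86.3 = 82.23 Wh

82.23 Wh


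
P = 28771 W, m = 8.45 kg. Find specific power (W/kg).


Specific power = 28771 W / 8.45 kg = 3405 W/kg

3405 W/kg


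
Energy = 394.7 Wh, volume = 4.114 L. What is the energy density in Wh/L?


Volumetric ED = 394.7 Wh / 4.114 L = 95.94 Wh/L

95.94 Wh/L


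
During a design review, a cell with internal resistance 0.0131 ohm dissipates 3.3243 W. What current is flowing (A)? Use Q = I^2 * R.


I = sqrt(Q / R) = sqrt(3.3243 / 0.0131) = sqrt(253.76) = 15.93 A

15.93 A


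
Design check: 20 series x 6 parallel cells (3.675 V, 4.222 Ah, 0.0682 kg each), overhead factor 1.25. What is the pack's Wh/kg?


Step 1: V_pack = 20 * 3.675 = 73.5 V
Step 2: C_pack = 6 * 4.222 = 25.332 Ah
Step 3: E_pack = V_pack * C_pack = 73.5 * 25.332 = 1861.9 Wh
Step 4: m_pack = 20 * 6 * 0.0682 * 1.25 = 10.23 kg
Step 5: ED = E_pack / m_pack = 1861.9 / 10.23 = 182.0 Wh/kg

182.0 Wh/kg


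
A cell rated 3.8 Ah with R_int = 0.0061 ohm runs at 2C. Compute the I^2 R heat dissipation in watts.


Step 1: I = C_rate * capacity = 2 * 3.8 = 7.6 A
Step 2: Q = I^2 * R = 7.6^2 * 0.0061 = 57.76 * 0.0061 = 0.3523 W

0.3523 W


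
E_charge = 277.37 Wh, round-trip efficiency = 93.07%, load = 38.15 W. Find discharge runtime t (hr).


Step 1: E_discharge = eta/100 * E_charge = 93.07/100 * 277.37 = 258.15 Wh
Step 2: t = E_discharge / P = 258.15 / 38.15 = 6.767 hr

6.767 hr


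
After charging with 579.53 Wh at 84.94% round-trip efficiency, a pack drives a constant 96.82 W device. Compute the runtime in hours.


Step 1: E_discharge = eta/100 * E_charge = 84.94/100 * 579.53 = 492.25 Wh
Step 2: t = E_discharge / P = 492.25 / 96.82 = 5.084 hr

5.084 hr


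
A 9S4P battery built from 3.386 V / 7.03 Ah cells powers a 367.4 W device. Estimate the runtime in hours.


Step 1: E_pack = Ns * V_cell * Np * C_cell = 9 * 3.386 * 4 * 7.03 = 856.93 Wh
Step 2: t = E_pack / P = 856.93 / 367.4 = 2.332 hr

2.332 hr


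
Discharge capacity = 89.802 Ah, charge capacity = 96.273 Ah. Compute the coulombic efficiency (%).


Coulombic efficiency = 89.802/96.273 * 100% = 93.28%

93.28%


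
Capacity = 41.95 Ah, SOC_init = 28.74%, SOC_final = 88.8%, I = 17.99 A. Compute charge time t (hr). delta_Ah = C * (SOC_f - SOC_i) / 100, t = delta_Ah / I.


Step 1: dSOC = 88.8% - 28.74% = 60.06%
Step 2: delta_Ah = 41.95 * 60.06 / 100 = 25.195 Ah
Step 3: t = 25.195 / 17.99 = 1.401 hr

1.401 hr


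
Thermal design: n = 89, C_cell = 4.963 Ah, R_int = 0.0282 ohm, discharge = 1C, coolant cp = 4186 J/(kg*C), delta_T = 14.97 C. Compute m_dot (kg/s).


Step 1: I = 1 * 4.963 = 4.963 A
Step 2: Q_cell = I^2 * R = 4.963^2 * 0.0282 = 0.6946 W
Step 3: Q_total = 89 * 0.6946 = 61.819 W
Step 4: m_dot = Q_total / (cp * dT) = 61.819 / (4186 * 14.97) = 9.865e-04 kg/s

9.865e-04 kg/s


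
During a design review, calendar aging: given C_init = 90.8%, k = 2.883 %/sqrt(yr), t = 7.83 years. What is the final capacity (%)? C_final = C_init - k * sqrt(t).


Step 1: sqrt(7.83 yr) = 2.7982
Step 2: drop = 2.883 * 2.7982 = 8.0672
Step 3: C_final = 90.8 - 8.0672 = 82.73%

82.73%


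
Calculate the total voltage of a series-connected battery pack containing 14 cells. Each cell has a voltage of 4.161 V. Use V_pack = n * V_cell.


V_pack = n * V_cell = 14 * 4.161 = 58.254 V

58.254 V


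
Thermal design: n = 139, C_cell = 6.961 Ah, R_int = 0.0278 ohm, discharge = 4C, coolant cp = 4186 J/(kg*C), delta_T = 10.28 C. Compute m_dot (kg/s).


Step 1: I = 4 * 6.961 = 27.844 A
Step 2: Q_cell = I^2 * R = 27.844^2 * 0.0278 = 21.553 W
Step 3: Q_total = 139 * 21.553 = 2995.9 W
Step 4: m_dot = Q_total / (cp * dT) = 2995.9 / (4186 * 10.28) = 0.06962 kg/s

0.06962 kg/s


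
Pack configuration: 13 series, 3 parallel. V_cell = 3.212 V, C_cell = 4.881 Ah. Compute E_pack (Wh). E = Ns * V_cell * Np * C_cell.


E = Ns * Vcell * Np * Ccell = 13 * 3.212 * 3 * 4.881 = 611.4 Wh

611.4 Wh


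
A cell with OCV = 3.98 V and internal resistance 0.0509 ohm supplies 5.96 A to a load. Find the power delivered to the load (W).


Step 1: V_terminal = OCV - I*R = 3.98 - 5.96 * 0.0509 = 3.6766 V
Step 2: P_out = V_terminal * I = 3.6766 * 5.96 = 21.91 W

21.91 W


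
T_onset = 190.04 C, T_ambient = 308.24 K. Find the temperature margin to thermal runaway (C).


Convert: T_ambient = 308.24 K = 35.09 C
margin = 190.04 - 35.09 = 154.95 C

154.95 C


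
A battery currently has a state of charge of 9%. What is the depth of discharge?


Complement of SOC: DOD = 100% - 9% = 91%

91%


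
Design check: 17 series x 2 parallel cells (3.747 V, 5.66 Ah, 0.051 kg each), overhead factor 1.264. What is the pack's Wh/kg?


Step 1: V_pack = 17 * 3.747 = 63.699 V
Step 2: C_pack = 2 * 5.66 = 11.32 Ah
Step 3: E_pack = V_pack * C_pack = 63.699 * 11.32 = 721.07 Wh
Step 4: m_pack = 17 * 2 * 0.051 * 1.264 = 2.1918 kg
Step 5: ED = E_pack / m_pack = 721.07 / 2.1918 = 329.0 Wh/kg

329.0 Wh/kg


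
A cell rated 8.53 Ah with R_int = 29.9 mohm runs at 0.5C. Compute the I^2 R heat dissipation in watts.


Convert: R = 29.9 mohm = 0.0299 ohm
Step 1: I = C_rate * capacity = 0.5 * 8.53 = 4.265 A
Step 2: Q = I^2 * R = 4.265^2 * 0.0299 = 18.19 * 0.0299 = 0.5439 W

0.5439 W


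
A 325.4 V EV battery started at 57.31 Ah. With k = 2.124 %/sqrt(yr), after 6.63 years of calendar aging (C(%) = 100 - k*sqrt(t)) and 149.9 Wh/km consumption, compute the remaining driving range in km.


Step 1: capacity retention = 100 - 2.124 * sqrt(6.63) = 100 - 2.124 * 2.5749 = 94.531%
Step 2: C_now = 57.31 * 94.531/100 = 54.176 Ah
Step 3: E_pack = V * C_now = 325.4 * 54.176 = 17629 Wh
Step 4: range = E_pack / consumption = 17629 / 149.9 = 117.6 km

117.6 km


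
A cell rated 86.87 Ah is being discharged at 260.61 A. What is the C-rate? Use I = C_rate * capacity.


C_rate = I / capacity = 260.61 / 86.87 = 3C

3C


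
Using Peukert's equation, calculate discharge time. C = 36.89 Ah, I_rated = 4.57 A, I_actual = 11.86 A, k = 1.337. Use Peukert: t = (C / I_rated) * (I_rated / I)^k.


Step 1: t_rated = C / I_rated = 36.89 / 4.57 = 8.0722 hr
Step 2: ratio = 4.57 / 11.86 = 0.38533
Step 3: ratio^k = 0.38533^1.337 = 0.27942
Step 4: t = t_rated * ratio^k = 8.0722 * 0.27942 = 2.256 hr

2.256 hr


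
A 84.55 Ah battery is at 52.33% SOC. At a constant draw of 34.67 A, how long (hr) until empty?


Step 1: remaining = SOC/100 * C_total = 52.33/100 * 84.55 = 44.245 Ah
Step 2: t = remaining / I = 44.245 / 34.67 = 1.276 hr

1.276 hr


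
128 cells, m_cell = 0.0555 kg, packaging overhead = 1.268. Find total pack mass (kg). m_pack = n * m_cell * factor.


m_pack = n * m_cell * overhead = 128 * 0.0555 * 1.268 = 9.008 kg

9.008 kg


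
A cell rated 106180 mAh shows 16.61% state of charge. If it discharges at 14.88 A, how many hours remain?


Convert: C_total = 106180 mAh = 106.18 Ah
Step 1: remaining = SOC/100 * C_total = 16.61/100 * 106.18 = 17.636 Ah
Step 2: t = remaining / I = 17.636 / 14.88 = 1.185 hr

1.185 hr


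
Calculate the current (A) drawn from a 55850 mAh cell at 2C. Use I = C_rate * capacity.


Convert: capacity = 55850 mAh = 55.85 Ah
At 2C: I = 2 * 55.85 Ah = 111.7 A

111.7 A


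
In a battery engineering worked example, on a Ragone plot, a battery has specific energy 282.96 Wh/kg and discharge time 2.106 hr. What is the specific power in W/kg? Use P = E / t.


P_specific = E / t = 282.96 / 2.106 = 134.4 W/kg

134.4 W/kg


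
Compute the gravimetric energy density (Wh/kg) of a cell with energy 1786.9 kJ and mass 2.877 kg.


Convert: E = 1786.9 kJ = 496.36 Wh
ED = E / m = 496.36 / 2.877 = 172.5 Wh/kg

172.5 Wh/kg


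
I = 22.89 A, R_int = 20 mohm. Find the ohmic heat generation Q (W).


Convert: R = 20 mohm = 0.02 ohm
I^2 = 523.95
Q = 523.95 * 0.02 = 10.48 W

10.48 W


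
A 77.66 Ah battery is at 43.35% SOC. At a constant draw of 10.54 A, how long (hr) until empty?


Step 1: remaining = SOC/100 * C_total = 43.35/100 * 77.66 = 33.666 Ah
Step 2: t = remaining / I = 33.666 / 10.54 = 3.194 hr

3.194 hr


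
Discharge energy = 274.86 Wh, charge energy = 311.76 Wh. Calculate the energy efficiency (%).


Round-trip efficiency = 274.86/311.76 * 100% = 88.16%

88.16%


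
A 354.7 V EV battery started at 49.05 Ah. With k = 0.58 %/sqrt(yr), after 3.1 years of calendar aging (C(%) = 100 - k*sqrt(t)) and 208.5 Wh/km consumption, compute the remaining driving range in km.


Step 1: capacity retention = 100 - 0.58 * sqrt(3.1) = 100 - 0.58 * 1.7607 = 98.979%
Step 2: C_now = 49.05 * 98.979/100 = 48.549 Ah
Step 3: E_pack = V * C_now = 354.7 * 48.549 = 17220 Wh
Step 4: range = E_pack / consumption = 17220 / 208.5 = 82.59 km

82.59 km


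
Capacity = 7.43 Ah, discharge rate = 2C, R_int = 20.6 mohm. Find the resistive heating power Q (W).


Convert: R = 20.6 mohm = 0.0206 ohm
Step 1: I = C_rate * capacity = 2 * 7.43 = 14.86 A
Step 2: Q = I^2 * R = 14.86^2 * 0.0206 = 220.82 * 0.0206 = 4.549 W

4.549 W


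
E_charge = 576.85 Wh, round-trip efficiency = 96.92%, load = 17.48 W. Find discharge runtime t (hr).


Step 1: E_discharge = eta/100 * E_charge = 96.92/100 * 576.85 = 559.08 Wh
Step 2: t = E_discharge / P = 559.08 / 17.48 = 31.98 hr

31.98 hr


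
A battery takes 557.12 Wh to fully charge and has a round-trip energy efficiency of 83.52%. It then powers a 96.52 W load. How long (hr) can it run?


Step 1: E_discharge = eta/100 * E_charge = 83.52/100 * 557.12 = 465.31 Wh
Step 2: t = E_discharge / P = 465.31 / 96.52 = 4.821 hr

4.821 hr


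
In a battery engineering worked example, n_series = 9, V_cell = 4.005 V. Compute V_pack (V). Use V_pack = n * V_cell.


V_pack = n * V_cell = 9 * 4.005 = 36.045 V

36.045 V


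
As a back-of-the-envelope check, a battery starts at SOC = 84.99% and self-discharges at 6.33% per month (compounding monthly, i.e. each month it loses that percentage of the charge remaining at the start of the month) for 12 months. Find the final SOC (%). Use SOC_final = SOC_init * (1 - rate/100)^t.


Monthly retention factor = 1 - 6.33/100 = 0.9367
Over 12 months: factor^12 = 0.45625
SOC_final = 84.99 * 0.45625 = 38.78%

38.78%


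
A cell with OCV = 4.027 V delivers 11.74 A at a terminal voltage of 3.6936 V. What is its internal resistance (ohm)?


R = (OCV - V) / I = (4.027 - 3.6936) / 11.74 = 0.02840 ohm

0.02840 ohm


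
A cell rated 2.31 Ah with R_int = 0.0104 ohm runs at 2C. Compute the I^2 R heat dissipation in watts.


Step 1: I = C_rate * capacity = 2 * 2.31 = 4.62 A
Step 2: Q = I^2 * R = 4.62^2 * 0.0104 = 21.344 * 0.0104 = 0.2220 W

0.2220 W


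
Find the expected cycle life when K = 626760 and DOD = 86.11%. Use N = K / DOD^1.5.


DOD^1.5 = 799.06
N = K / DOD^1.5 = 626760 / 799.06 = 784.4

784.4 cycles


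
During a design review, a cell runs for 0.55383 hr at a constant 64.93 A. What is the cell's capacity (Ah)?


C = I * t = 64.93 * 0.55383 = 35.96 Ah

35.96 Ah


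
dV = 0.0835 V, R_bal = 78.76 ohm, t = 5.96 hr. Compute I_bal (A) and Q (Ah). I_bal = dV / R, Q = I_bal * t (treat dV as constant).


I_bal = dV / R = 0.0835 / 78.76 = 0.0010602 A
Q = I_bal * t = 0.0010602 * 5.96 = 0.006319 Ah

I=0.0010602 A, Q=0.006319 Ah


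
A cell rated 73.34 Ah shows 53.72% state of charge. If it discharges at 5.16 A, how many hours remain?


Step 1: remaining = SOC/100 * C_total = 53.72/100 * 73.34 = 39.398 Ah
Step 2: t = remaining / I = 39.398 / 5.16 = 7.635 hr

7.635 hr


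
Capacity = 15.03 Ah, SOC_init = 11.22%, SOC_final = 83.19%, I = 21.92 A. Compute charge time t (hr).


delta_Ah = 15.03 * (83.19 - 11.22) / 100 = 10.817 Ah
t = delta_Ah / I = 10.817 / 21.92 = 0.4935 hr

0.4935 hr


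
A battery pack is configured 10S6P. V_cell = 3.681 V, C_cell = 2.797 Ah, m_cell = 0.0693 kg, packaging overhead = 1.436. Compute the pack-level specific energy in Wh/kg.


Step 1: V_pack = 10 * 3.681 = 36.81 V
Step 2: C_pack = 6 * 2.797 = 16.782 Ah
Step 3: E_pack = V_pack * C_pack = 36.81 * 16.782 = 617.75 Wh
Step 4: m_pack = 10 * 6 * 0.0693 * 1.436 = 5.9709 kg
Step 5: ED = E_pack / m_pack = 617.75 / 5.9709 = 103.5 Wh/kg

103.5 Wh/kg


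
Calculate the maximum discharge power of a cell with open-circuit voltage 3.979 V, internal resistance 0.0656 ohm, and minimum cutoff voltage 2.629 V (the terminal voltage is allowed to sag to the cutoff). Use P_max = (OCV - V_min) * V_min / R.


P_max = (OCV - V_min) * V_min / R = (3.979 - 2.629) * 2.629 / 0.0656 = 1.35 * 2.629 / 0.0656 = 54.10 W

54.10 W


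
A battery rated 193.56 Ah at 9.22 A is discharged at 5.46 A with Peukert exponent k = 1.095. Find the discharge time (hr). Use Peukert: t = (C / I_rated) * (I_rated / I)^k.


Step 1: t_rated = C / I_rated = 193.56 / 9.22 = 20.993 hr
Step 2: ratio = 9.22 / 5.46 = 1.6886
Step 3: ratio^k = 1.6886^1.095 = 1.7748
Step 4: t = t_rated * ratio^k = 20.993 * 1.7748 = 37.26 hr

37.26 hr


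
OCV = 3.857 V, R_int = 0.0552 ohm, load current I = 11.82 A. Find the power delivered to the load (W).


Step 1: V_terminal = OCV - I*R = 3.857 - 11.82 * 0.0552 = 3.2045 V
Step 2: P_out = V_terminal * I = 3.2045 * 11.82 = 37.88 W

37.88 W


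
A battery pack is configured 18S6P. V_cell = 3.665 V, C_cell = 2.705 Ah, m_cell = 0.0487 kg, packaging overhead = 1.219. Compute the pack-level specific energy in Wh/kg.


Step 1: V_pack = 18 * 3.665 = 65.97 V
Step 2: C_pack = 6 * 2.705 = 16.23 Ah
Step 3: E_pack = V_pack * C_pack = 65.97 * 16.23 = 1070.7 Wh
Step 4: m_pack = 18 * 6 * 0.0487 * 1.219 = 6.4115 kg
Step 5: ED = E_pack / m_pack = 1070.7 / 6.4115 = 167.0 Wh/kg

167.0 Wh/kg


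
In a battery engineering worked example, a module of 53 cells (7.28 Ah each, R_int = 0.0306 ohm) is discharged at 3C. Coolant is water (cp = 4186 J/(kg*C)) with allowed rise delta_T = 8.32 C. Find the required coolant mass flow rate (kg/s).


Step 1: I = 3 * 7.28 = 21.84 A
Step 2: Q_cell = I^2 * R = 21.84^2 * 0.0306 = 14.596 W
Step 3: Q_total = 53 * 14.596 = 773.59 W
Step 4: m_dot = Q_total / (cp * dT) = 773.59 / (4186 * 8.32) = 0.02221 kg/s

0.02221 kg/s


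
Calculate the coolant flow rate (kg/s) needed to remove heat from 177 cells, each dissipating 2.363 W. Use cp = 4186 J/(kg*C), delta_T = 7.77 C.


Q_total = 177 * 2.363 = 418.25 W
m_dot = Q_total / (cp * dT) = 418.25 / (4186 * 7.77) = 0.01286 kg/s

0.01286 kg/s


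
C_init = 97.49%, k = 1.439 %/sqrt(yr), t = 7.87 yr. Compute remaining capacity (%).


Step 1: sqrt(7.87 yr) = 2.8054
Step 2: drop = 1.439 * 2.8054 = 4.037
Step 3: C_final = 97.49 - 4.037 = 93.45%

93.45%


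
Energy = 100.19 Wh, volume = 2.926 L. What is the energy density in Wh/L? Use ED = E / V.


ED = E / V = 100.19 / 2.926 = 34.24 Wh/L

34.24 Wh/L


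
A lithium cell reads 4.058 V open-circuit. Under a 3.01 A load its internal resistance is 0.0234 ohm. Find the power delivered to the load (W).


Step 1: V_terminal = OCV - I*R = 4.058 - 3.01 * 0.0234 = 3.9876 V
Step 2: P_out = V_terminal * I = 3.9876 * 3.01 = 12.00 W

12.00 W


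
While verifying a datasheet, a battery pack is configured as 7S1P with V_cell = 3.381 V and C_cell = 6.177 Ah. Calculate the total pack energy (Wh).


V_pack = 7 * 3.381 = 23.667 V
C_pack = 1 * 6.177 = 6.177 Ah
E = V_pack * C_pack = 23.667 * 6.177 = 146.2 Wh

146.2 Wh


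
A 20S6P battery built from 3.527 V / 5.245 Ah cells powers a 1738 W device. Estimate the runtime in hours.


Step 1: E_pack = Ns * V_cell * Np * C_cell = 20 * 3.527 * 6 * 5.245 = 2219.9 Wh
Step 2: t = E_pack / P = 2219.9 / 1738 = 1.277 hr

1.277 hr


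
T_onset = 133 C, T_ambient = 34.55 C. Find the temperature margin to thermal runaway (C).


Safety margin = 133 C - 34.55 C = 98.45 C

98.45 C


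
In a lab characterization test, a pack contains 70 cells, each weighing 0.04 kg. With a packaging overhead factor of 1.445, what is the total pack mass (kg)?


Cell mass sum = 70 * 0.04 = 2.8 kg
With overhead 1.445: m_pack = 2.8 * 1.445 = 4.046 kg

4.046 kg


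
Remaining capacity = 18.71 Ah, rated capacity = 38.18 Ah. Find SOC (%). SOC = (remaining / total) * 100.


SOC% = 18.71 / 38.18 * 100 = 49.00%

49.00%


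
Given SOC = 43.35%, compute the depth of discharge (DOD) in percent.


DOD = 100 - SOC = 100 - 43.35 = 56.65%

56.65%


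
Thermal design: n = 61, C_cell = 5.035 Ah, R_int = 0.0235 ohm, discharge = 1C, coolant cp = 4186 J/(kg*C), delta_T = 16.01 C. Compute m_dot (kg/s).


Step 1: I = 1 * 5.035 = 5.035 A
Step 2: Q_cell = I^2 * R = 5.035^2 * 0.0235 = 0.59575 W
Step 3: Q_total = 61 * 0.59575 = 36.341 W
Step 4: m_dot = Q_total / (cp * dT) = 36.341 / (4186 * 16.01) = 5.423e-04 kg/s

5.423e-04 kg/s


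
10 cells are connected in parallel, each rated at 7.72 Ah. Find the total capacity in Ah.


Parallel capacities add: 10 * 7.72 Ah = 77.2 Ah

77.2 Ah


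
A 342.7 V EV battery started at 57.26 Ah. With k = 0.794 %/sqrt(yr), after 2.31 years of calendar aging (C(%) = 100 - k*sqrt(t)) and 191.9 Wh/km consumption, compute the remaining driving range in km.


Step 1: capacity retention = 100 - 0.794 * sqrt(2.31) = 100 - 0.794 * 1.5199 = 98.793%
Step 2: C_now = 57.26 * 98.793/100 = 56.569 Ah
Step 3: E_pack = V * C_now = 342.7 * 56.569 = 19386 Wh
Step 4: range = E_pack / consumption = 19386 / 191.9 = 101.0 km

101.0 km


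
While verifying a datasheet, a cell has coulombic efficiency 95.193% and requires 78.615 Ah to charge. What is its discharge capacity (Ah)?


Q_dis = eta/100 * Q_chg = 95.193/100 * 78.615 = 74.84 Ah

74.84 Ah


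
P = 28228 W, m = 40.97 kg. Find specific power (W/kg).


Specific power = 28228 W / 40.97 kg = 689.0 W/kg

689.0 W/kg


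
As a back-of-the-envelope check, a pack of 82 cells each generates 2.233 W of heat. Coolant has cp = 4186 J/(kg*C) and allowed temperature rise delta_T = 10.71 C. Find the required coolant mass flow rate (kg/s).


Step 1: Total heat Q = 82 * 2.233 W = 183.11 W
Step 2: denom = cp * dT = 4186 * 10.71 = 44832
Step 3: m_dot = 183.11 / 44832 = 0.004084 kg/s

0.004084 kg/s


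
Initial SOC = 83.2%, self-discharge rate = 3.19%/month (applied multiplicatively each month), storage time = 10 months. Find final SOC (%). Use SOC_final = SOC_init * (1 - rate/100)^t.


Monthly retention factor = 1 - 3.19/100 = 0.9681
Over 10 months: factor^10 = 0.72311
SOC_final = 83.2 * 0.72311 = 60.16%

60.16%


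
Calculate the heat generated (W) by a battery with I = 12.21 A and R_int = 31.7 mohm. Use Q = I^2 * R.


Convert: R = 31.7 mohm = 0.0317 ohm
I^2 = 149.08
Q = 149.08 * 0.0317 = 4.726 W

4.726 W


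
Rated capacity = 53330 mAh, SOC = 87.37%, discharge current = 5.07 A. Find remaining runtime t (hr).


Convert: C_total = 53330 mAh = 53.33 Ah
Step 1: remaining = SOC/100 * C_total = 87.37/100 * 53.33 = 46.594 Ah
Step 2: t = remaining / I = 46.594 / 5.07 = 9.190 hr

9.190 hr


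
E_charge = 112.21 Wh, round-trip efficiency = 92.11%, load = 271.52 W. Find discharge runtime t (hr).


Step 1: E_discharge = eta/100 * E_charge = 92.11/100 * 112.21 = 103.36 Wh
Step 2: t = E_discharge / P = 103.36 / 271.52 = 0.3807 hr

0.3807 hr


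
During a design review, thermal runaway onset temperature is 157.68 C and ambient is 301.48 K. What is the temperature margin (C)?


Convert: T_ambient = 301.48 K = 28.33 C
margin = 157.68 - 28.33 = 129.35 C

129.35 C


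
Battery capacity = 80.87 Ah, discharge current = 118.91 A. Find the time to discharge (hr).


t = capacity / current = 80.87 / 118.91 = 0.6801 hr

0.6801 hr


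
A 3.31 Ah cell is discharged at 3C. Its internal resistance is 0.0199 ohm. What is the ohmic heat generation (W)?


Step 1: I = C_rate * capacity = 3 * 3.31 = 9.93 A
Step 2: Q = I^2 * R = 9.93^2 * 0.0199 = 98.605 * 0.0199 = 1.962 W

1.962 W


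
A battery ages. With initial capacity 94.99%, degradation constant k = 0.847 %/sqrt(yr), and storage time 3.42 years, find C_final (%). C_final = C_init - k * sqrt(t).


Step 1: sqrt(3.42 yr) = 1.8493
Step 2: drop = 0.847 * 1.8493 = 1.5664
Step 3: C_final = 94.99 - 1.5664 = 93.42%

93.42%


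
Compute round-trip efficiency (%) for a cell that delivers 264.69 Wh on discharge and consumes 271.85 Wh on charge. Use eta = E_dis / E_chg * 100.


eta_e = E_dis / E_chg * 100 = 264.69 / 271.85 * 100 = 97.37%

97.37%


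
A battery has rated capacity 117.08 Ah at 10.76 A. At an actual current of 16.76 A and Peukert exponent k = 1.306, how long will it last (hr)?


t_rated = C / I_rated = 117.08 / 10.76 = 10.881 hr
(I_rated/I)^k = (0.642)^1.306 = 0.56058
t = t_rated * (I_rated/I)^k = 10.881 * 0.56058 = 6.100 hr

6.100 hr


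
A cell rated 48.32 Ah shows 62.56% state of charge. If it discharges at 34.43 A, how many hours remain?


Step 1: remaining = SOC/100 * C_total = 62.56/100 * 48.32 = 30.229 Ah
Step 2: t = remaining / I = 30.229 / 34.43 = 0.8780 hr

0.8780 hr


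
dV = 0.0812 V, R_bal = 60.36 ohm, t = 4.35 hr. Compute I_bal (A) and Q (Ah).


I_bal = dV / R = 0.0812 / 60.36 = 0.0013453 A
Q = I_bal * t = 0.0013453 * 4.35 = 0.005852 Ah

I=0.0013453 A, Q=0.005852 Ah


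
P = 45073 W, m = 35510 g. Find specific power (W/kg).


Convert: m = 35510 g = 35.51 kg
SP = P / m = 45073 / 35.51 = 1269 W/kg

1269 W/kg


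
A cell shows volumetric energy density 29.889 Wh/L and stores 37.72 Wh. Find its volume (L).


V = E / ED = 37.72 / 29.889 = 1.262 L

1.262 L


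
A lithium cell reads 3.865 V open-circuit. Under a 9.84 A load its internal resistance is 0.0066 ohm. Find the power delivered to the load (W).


Step 1: V_terminal = OCV - I*R = 3.865 - 9.84 * 0.0066 = 3.8001 V
Step 2: P_out = V_terminal * I = 3.8001 * 9.84 = 37.39 W

37.39 W


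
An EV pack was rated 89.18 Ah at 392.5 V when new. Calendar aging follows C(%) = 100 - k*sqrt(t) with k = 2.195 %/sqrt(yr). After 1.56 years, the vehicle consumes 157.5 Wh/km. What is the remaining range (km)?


Step 1: capacity retention = 100 - 2.195 * sqrt(1.56) = 100 - 2.195 * 1.249 = 97.258%
Step 2: C_now = 89.18 * 97.258/100 = 86.735 Ah
Step 3: E_pack = V * C_now = 392.5 * 86.735 = 34043 Wh
Step 4: range = E_pack / consumption = 34043 / 157.5 = 216.1 km

216.1 km


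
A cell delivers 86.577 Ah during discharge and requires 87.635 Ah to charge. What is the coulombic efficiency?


Coulombic efficiency = 86.577/87.635 * 100% = 98.79%

98.79%


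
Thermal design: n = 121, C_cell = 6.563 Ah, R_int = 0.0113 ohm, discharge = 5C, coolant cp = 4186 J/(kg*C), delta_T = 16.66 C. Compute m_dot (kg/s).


Step 1: I = 5 * 6.563 = 32.815 A
Step 2: Q_cell = I^2 * R = 32.815^2 * 0.0113 = 12.168 W
Step 3: Q_total = 121 * 12.168 = 1472.3 W
Step 4: m_dot = Q_total / (cp * dT) = 1472.3 / (4186 * 16.66) = 0.02111 kg/s

0.02111 kg/s


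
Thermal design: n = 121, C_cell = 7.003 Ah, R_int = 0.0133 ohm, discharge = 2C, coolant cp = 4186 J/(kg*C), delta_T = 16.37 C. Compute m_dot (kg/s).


Step 1: I = 2 * 7.003 = 14.006 A
Step 2: Q_cell = I^2 * R = 14.006^2 * 0.0133 = 2.609 W
Step 3: Q_total = 121 * 2.609 = 315.69 W
Step 4: m_dot = Q_total / (cp * dT) = 315.69 / (4186 * 16.37) = 0.004607 kg/s

0.004607 kg/s


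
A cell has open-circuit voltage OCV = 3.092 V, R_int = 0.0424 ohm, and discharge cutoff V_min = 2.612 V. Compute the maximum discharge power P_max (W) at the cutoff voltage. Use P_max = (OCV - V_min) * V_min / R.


dV = OCV - V_min = 0.48 V (so I_max = dV / R)
P_max = dV * V_min / R = 0.48 * 2.612 / 0.0424 = 29.57 W

29.57 W


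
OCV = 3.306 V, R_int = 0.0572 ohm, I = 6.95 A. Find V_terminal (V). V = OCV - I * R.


IR drop = 6.95 * 0.0572 = 0.39754 V
V = 3.306 - 0.39754 = 2.908 V

2.908 V


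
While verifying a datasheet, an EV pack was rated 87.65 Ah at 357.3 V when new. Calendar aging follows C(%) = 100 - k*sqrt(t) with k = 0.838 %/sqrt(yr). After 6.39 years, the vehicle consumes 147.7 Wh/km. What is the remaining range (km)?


Step 1: capacity retention = 100 - 0.838 * sqrt(6.39) = 100 - 0.838 * 2.5278 = 97.882%
Step 2: C_now = 87.65 * 97.882/100 = 85.794 Ah
Step 3: E_pack = V * C_now = 357.3 * 85.794 = 30654 Wh
Step 4: range = E_pack / consumption = 30654 / 147.7 = 207.5 km

207.5 km


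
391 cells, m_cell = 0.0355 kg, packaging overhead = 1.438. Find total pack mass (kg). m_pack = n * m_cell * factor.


Cell mass sum = 391 * 0.0355 = 13.881 kg
With overhead 1.438: m_pack = 13.881 * 1.438 = 19.96 kg

19.96 kg


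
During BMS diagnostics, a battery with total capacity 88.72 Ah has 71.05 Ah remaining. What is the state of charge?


SOC% = 71.05 / 88.72 * 100 = 80.08%

80.08%


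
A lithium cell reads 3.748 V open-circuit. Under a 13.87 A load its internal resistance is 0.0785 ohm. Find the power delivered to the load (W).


Step 1: V_terminal = OCV - I*R = 3.748 - 13.87 * 0.0785 = 2.6592 V
Step 2: P_out = V_terminal * I = 2.6592 * 13.87 = 36.88 W

36.88 W


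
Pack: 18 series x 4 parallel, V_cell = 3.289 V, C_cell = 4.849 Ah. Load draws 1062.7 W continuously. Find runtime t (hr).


Step 1: E_pack = Ns * V_cell * Np * C_cell = 18 * 3.289 * 4 * 4.849 = 1148.3 Wh
Step 2: t = E_pack / P = 1148.3 / 1062.7 = 1.081 hr

1.081 hr


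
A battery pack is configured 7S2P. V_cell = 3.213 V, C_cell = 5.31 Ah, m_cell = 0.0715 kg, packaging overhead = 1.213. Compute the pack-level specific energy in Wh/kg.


Step 1: V_pack = 7 * 3.213 = 22.491 V
Step 2: C_pack = 2 * 5.31 = 10.62 Ah
Step 3: E_pack = V_pack * C_pack = 22.491 * 10.62 = 238.85 Wh
Step 4: m_pack = 7 * 2 * 0.0715 * 1.213 = 1.2142 kg
Step 5: ED = E_pack / m_pack = 238.85 / 1.2142 = 196.7 Wh/kg

196.7 Wh/kg


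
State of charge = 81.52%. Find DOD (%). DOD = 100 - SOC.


Complement of SOC: DOD = 100% - 81.52% = 18.48%

18.48%


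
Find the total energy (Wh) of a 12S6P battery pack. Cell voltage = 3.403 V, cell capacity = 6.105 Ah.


E = Ns * Vcell * Np * Ccell = 12 * 3.403 * 6 * 6.105 = 1496 Wh

1496 Wh


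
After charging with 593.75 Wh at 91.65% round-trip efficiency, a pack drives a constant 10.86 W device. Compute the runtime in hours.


Step 1: E_discharge = eta/100 * E_charge = 91.65/100 * 593.75 = 544.17 Wh
Step 2: t = E_discharge / P = 544.17 / 10.86 = 50.11 hr

50.11 hr


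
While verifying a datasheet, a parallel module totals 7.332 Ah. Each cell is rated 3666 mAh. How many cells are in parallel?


Convert: C_cell = 3666 mAh = 3.666 Ah
n = C_total / C_cell = 7.332 / 3.666 = 2

2


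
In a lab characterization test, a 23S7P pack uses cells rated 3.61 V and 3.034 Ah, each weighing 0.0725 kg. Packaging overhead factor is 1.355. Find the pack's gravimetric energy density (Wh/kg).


Step 1: V_pack = 23 * 3.61 = 83.03 V
Step 2: C_pack = 7 * 3.034 = 21.238 Ah
Step 3: E_pack = V_pack * C_pack = 83.03 * 21.238 = 1763.4 Wh
Step 4: m_pack = 23 * 7 * 0.0725 * 1.355 = 15.816 kg
Step 5: ED = E_pack / m_pack = 1763.4 / 15.816 = 111.5 Wh/kg

111.5 Wh/kg


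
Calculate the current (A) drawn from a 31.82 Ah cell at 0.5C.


At 0.5C: I = 0.5 * 31.82 Ah = 15.91 A

15.91 A


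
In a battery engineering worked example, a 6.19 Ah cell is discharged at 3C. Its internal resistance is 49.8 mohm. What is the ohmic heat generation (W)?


Convert: R = 49.8 mohm = 0.0498 ohm
Step 1: I = C_rate * capacity = 3 * 6.19 = 18.57 A
Step 2: Q = I^2 * R = 18.57^2 * 0.0498 = 344.84 * 0.0498 = 17.17 W

17.17 W


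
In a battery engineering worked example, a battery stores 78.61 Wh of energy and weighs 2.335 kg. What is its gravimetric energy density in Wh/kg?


ED = E / m = 78.61 / 2.335 = 33.67 Wh/kg

33.67 Wh/kg


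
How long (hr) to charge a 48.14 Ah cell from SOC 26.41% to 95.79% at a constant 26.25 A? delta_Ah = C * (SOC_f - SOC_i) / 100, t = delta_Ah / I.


delta_Ah = 48.14 * (95.79 - 26.41) / 100 = 33.4 Ah
t = delta_Ah / I = 33.4 / 26.25 = 1.272 hr

1.272 hr


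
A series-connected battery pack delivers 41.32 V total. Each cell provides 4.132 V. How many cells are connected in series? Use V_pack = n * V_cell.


Rearranging: n = V_pack / V_cell = 41.32 / 4.132 = 10 cells

10


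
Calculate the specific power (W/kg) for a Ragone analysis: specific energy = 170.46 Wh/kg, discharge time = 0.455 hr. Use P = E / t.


Specific power = 170.46 Wh/kg / 0.455 hr = 374.6 W/kg

374.6 W/kg


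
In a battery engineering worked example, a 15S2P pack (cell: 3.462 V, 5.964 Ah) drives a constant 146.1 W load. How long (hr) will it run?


Step 1: E_pack = Ns * V_cell * Np * C_cell = 15 * 3.462 * 2 * 5.964 = 619.42 Wh
Step 2: t = E_pack / P = 619.42 / 146.1 = 4.240 hr

4.240 hr


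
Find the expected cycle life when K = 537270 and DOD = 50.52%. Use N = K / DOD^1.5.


DOD^1.5 = 359.08
N = K / DOD^1.5 = 537270 / 359.08 = 1496

1496 cycles


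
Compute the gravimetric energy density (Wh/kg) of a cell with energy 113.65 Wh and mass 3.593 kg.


ED = E / m = 113.65 / 3.593 = 31.63 Wh/kg

31.63 Wh/kg


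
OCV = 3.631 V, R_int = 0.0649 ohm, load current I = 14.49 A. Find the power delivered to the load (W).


Step 1: V_terminal = OCV - I*R = 3.631 - 14.49 * 0.0649 = 2.6906 V
Step 2: P_out = V_terminal * I = 2.6906 * 14.49 = 38.99 W

38.99 W


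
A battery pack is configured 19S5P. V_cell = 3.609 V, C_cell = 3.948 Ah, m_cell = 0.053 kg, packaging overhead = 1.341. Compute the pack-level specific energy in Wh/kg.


Step 1: V_pack = 19 * 3.609 = 68.571 V
Step 2: C_pack = 5 * 3.948 = 19.74 Ah
Step 3: E_pack = V_pack * C_pack = 68.571 * 19.74 = 1353.6 Wh
Step 4: m_pack = 19 * 5 * 0.053 * 1.341 = 6.7519 kg
Step 5: ED = E_pack / m_pack = 1353.6 / 6.7519 = 200.5 Wh/kg

200.5 Wh/kg


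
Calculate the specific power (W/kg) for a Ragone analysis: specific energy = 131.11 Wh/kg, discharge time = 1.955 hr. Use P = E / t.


P_specific = E / t = 131.11 / 1.955 = 67.06 W/kg

67.06 W/kg


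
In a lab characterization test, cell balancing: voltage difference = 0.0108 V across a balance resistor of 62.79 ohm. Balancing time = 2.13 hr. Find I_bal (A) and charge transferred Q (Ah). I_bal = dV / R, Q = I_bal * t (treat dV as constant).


I_bal = dV / R = 0.0108 / 62.79 = 1.7200e-04 A
Q = I_bal * t = 1.7200e-04 * 2.13 = 3.664e-04 Ah

I=1.7200e-04 A, Q=3.664e-04 Ah


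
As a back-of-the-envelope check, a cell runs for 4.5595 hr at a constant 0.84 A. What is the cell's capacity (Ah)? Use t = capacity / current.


C = I * t = 0.84 * 4.5595 = 3.830 Ah

3.830 Ah


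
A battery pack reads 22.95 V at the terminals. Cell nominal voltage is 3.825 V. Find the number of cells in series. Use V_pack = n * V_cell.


Rearranging: n = V_pack / V_cell = 22.95 / 3.825 = 6 cells

6


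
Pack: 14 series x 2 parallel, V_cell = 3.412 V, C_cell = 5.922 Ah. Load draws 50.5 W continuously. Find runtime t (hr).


Step 1: E_pack = Ns * V_cell * Np * C_cell = 14 * 3.412 * 2 * 5.922 = 565.76 Wh
Step 2: t = E_pack / P = 565.76 / 50.5 = 11.20 hr

11.20 hr


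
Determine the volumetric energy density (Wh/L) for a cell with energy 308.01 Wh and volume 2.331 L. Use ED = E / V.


Volumetric ED = 308.01 Wh / 2.331 L = 132.1 Wh/L

132.1 Wh/L


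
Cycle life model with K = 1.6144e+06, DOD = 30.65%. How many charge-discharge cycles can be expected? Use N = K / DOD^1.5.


Step 1: DOD^1.5 = 30.65^1.5 = 169.69
Step 2: N = 1.6144e+06 / 169.69 = 9514 cycles

9514 cycles


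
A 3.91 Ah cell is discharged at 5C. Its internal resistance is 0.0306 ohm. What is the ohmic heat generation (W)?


Step 1: I = C_rate * capacity = 5 * 3.91 = 19.55 A
Step 2: Q = I^2 * R = 19.55^2 * 0.0306 = 382.2 * 0.0306 = 11.70 W

11.70 W


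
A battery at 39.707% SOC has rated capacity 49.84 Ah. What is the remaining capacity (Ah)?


remaining = SOC / 100 * total = 39.707 / 100 * 49.84 = 19.79 Ah

19.79 Ah


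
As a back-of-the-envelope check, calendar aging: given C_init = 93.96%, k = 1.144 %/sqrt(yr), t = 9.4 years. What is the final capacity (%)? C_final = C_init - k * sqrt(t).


sqrt(t) = sqrt(9.4) = 3.0659
C_final = 93.96 - 1.144 * 3.0659 = 90.45%

90.45%


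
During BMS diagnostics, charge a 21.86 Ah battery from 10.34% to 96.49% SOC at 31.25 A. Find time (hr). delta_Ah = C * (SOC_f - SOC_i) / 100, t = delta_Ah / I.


Step 1: dSOC = 96.49% - 10.34% = 86.15%
Step 2: delta_Ah = 21.86 * 86.15 / 100 = 18.832 Ah
Step 3: t = 18.832 / 31.25 = 0.6026 hr

0.6026 hr


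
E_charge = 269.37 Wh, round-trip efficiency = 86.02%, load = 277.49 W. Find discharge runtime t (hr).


Step 1: E_discharge = eta/100 * E_charge = 86.02/100 * 269.37 = 231.71 Wh
Step 2: t = E_discharge / P = 231.71 / 277.49 = 0.8350 hr

0.8350 hr


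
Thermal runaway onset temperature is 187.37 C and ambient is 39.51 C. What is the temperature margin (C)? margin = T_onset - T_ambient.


Safety margin = 187.37 C - 39.51 C = 147.86 C

147.86 C


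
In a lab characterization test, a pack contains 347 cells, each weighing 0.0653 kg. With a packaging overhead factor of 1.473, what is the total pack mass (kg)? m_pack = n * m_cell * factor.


Cell mass sum = 347 * 0.0653 = 22.659 kg
With overhead 1.473: m_pack = 22.659 * 1.473 = 33.38 kg

33.38 kg


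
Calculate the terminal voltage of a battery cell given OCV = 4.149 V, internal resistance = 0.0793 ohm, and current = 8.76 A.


IR drop = 8.76 * 0.0793 = 0.69467 V
V = 4.149 - 0.69467 = 3.454 V

3.454 V


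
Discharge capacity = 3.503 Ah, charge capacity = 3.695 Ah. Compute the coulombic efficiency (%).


eta_c = Q_dis / Q_chg * 100 = 3.503 / 3.695 * 100 = 94.80%

94.80%


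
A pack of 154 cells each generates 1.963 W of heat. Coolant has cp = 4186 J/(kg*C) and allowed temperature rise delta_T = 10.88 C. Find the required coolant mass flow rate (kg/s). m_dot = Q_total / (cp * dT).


Step 1: Total heat Q = 154 * 1.963 W = 302.3 W
Step 2: denom = cp * dT = 4186 * 10.88 = 45544
Step 3: m_dot = 302.3 / 45544 = 0.006638 kg/s

0.006638 kg/s


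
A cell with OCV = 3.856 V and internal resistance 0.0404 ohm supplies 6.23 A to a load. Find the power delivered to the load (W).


Step 1: V_terminal = OCV - I*R = 3.856 - 6.23 * 0.0404 = 3.6043 V
Step 2: P_out = V_terminal * I = 3.6043 * 6.23 = 22.45 W

22.45 W


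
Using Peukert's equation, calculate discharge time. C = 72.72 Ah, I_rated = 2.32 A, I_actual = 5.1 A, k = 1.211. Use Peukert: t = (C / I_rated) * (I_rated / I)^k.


t_rated = C / I_rated = 72.72 / 2.32 = 31.345 hr
(I_rated/I)^k = (0.4549)^1.211 = 0.38524
t = t_rated * (I_rated/I)^k = 31.345 * 0.38524 = 12.08 hr

12.08 hr


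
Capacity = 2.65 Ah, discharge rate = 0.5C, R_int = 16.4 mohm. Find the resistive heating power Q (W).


Convert: R = 16.4 mohm = 0.0164 ohm
Step 1: I = C_rate * capacity = 0.5 * 2.65 = 1.325 A
Step 2: Q = I^2 * R = 1.325^2 * 0.0164 = 1.7556 * 0.0164 = 0.02879 W

0.02879 W


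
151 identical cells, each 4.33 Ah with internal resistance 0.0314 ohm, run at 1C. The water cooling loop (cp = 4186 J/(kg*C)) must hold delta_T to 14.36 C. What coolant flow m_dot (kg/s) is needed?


Step 1: I = 1 * 4.33 = 4.33 A
Step 2: Q_cell = I^2 * R = 4.33^2 * 0.0314 = 0.58872 W
Step 3: Q_total = 151 * 0.58872 = 88.897 W
Step 4: m_dot = Q_total / (cp * dT) = 88.897 / (4186 * 14.36) = 0.001479 kg/s

0.001479 kg/s


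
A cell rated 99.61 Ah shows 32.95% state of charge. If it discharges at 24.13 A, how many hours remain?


Step 1: remaining = SOC/100 * C_total = 32.95/100 * 99.61 = 32.821 Ah
Step 2: t = remaining / I = 32.821 / 24.13 = 1.360 hr

1.360 hr
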